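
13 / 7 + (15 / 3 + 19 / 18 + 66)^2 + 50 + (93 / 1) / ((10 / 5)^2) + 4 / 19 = 113489693 / 21546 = 5267.32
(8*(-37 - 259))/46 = -1184/23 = -51.48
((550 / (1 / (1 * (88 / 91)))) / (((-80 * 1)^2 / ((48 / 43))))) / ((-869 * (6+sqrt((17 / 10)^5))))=-19800000 / 673941065161+953700 * sqrt(170) / 673941065161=-0.00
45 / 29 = 1.55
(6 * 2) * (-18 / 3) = -72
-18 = -18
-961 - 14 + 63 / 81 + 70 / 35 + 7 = -8687 / 9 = -965.22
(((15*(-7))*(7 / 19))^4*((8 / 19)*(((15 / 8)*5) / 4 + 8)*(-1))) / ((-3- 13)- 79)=19320009951375 / 188183524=102665.79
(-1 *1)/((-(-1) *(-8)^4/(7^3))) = -343/4096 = -0.08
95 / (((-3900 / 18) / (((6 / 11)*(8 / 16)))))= -171 / 1430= -0.12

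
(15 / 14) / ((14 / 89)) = 1335 / 196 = 6.81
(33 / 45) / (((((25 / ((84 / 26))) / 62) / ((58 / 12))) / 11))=312.39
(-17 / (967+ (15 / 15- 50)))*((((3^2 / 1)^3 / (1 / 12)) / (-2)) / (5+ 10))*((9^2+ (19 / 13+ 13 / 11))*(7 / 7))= 322947 / 715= 451.67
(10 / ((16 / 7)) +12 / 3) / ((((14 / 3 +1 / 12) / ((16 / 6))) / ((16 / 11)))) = 4288 / 627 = 6.84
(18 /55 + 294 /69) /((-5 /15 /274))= -3771.45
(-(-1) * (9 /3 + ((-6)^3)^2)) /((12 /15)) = 233295 /4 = 58323.75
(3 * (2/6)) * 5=5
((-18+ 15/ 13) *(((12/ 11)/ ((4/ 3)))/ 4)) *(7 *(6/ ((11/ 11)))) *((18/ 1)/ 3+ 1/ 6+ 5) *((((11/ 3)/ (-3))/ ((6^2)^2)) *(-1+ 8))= 239659/ 22464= 10.67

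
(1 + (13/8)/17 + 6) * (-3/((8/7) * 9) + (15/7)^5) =17473593715/54858048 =318.52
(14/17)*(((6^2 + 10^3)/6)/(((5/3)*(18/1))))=3626/765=4.74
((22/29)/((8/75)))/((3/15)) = 4125/116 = 35.56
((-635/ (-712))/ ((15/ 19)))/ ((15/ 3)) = 2413/ 10680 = 0.23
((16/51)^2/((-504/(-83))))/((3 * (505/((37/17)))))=98272/4220291565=0.00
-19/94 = -0.20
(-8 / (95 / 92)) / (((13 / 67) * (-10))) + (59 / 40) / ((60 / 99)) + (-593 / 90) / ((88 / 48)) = 2.83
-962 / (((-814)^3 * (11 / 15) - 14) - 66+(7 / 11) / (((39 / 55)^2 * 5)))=7316010 / 3007973090563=0.00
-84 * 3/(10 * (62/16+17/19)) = -19152/3625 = -5.28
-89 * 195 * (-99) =1718145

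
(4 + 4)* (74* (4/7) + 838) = 49296/7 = 7042.29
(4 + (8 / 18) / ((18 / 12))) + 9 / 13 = 1751 / 351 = 4.99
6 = 6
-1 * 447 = -447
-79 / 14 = -5.64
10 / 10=1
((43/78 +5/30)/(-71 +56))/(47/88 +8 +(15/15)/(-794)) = -978208/174390255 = -0.01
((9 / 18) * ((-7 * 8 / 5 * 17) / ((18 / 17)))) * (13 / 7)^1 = -7514 / 45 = -166.98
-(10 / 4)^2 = -25 / 4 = -6.25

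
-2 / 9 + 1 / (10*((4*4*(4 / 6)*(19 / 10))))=-1189 / 5472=-0.22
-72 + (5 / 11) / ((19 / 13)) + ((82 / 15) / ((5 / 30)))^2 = 5246689 / 5225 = 1004.15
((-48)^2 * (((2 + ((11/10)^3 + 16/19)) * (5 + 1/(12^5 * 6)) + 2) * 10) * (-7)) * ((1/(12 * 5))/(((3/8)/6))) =-4540360921103/4617000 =-983400.68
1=1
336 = 336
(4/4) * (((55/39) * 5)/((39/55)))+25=53150/1521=34.94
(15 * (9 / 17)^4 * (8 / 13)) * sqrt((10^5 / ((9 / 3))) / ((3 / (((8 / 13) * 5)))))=524880000 * sqrt(13) / 14115049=134.08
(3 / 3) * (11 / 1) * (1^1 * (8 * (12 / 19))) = 1056 / 19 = 55.58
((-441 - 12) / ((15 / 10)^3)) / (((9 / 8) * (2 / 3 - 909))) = 9664 / 73575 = 0.13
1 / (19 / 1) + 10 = 191 / 19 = 10.05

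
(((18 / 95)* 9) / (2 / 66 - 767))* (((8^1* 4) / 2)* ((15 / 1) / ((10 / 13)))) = -833976 / 1202225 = -0.69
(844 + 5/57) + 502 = 76727/57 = 1346.09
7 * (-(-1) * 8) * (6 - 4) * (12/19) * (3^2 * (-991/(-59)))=11987136/1121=10693.25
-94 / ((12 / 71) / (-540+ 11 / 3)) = 5369233 / 18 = 298290.72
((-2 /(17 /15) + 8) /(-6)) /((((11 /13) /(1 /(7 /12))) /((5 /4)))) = -3445 /1309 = -2.63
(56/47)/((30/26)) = 728/705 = 1.03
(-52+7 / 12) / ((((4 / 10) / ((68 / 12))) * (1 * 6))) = -52445 / 432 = -121.40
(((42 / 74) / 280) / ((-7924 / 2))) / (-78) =1 / 152457760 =0.00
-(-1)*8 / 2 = 4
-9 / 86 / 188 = -9 / 16168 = -0.00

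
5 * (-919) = -4595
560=560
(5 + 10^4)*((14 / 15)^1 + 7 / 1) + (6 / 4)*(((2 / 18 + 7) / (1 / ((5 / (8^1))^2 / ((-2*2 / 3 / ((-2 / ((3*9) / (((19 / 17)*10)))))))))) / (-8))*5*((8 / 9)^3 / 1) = 26558698903 / 334611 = 79371.86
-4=-4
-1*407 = -407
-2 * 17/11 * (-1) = 3.09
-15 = -15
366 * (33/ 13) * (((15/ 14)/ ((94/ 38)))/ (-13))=-1721115/ 55601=-30.95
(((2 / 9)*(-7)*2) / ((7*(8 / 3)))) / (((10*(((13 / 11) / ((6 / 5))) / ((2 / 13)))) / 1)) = -11 / 4225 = -0.00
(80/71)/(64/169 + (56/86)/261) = 37933740/12833321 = 2.96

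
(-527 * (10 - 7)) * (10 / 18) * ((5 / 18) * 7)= -92225 / 54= -1707.87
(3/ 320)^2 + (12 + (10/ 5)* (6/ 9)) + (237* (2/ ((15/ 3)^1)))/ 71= 319940477/ 21811200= 14.67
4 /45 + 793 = 35689 /45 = 793.09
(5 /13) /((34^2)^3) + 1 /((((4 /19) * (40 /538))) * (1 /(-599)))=-3842638902972507 /100412287040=-38268.61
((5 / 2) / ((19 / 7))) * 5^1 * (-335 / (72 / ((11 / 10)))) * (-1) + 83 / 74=4999163 / 202464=24.69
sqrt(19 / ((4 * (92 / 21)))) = sqrt(9177) / 92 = 1.04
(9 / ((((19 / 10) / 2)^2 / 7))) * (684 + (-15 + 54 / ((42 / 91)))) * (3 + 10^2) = 2040141600 / 361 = 5651361.77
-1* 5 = -5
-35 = -35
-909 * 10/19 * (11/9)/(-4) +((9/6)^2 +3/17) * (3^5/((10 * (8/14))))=2577487/10336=249.37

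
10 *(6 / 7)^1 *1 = 8.57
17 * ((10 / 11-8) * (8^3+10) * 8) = -5537376 / 11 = -503397.82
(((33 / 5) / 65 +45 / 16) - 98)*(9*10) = -4450023 / 520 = -8557.74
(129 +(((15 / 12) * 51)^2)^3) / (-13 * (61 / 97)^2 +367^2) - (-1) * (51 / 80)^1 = 4311554271222768791 / 8651027988480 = 498386.35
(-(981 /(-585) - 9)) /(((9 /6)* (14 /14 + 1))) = 694 /195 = 3.56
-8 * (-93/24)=31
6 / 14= 3 / 7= 0.43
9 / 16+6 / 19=267 / 304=0.88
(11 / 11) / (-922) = -1 / 922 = -0.00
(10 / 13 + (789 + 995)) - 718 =1066.77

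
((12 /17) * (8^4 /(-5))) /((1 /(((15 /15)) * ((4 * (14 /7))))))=-4626.07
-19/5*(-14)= 266/5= 53.20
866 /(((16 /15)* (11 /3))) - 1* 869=-56987 /88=-647.58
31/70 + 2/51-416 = -1483399/3570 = -415.52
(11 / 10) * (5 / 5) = 11 / 10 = 1.10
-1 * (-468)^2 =-219024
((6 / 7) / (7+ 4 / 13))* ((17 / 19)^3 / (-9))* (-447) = 19032962 / 4561235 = 4.17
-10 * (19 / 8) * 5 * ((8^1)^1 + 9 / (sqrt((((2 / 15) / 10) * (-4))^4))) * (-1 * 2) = 24107675 / 32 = 753364.84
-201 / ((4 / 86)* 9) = -2881 / 6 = -480.17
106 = 106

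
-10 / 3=-3.33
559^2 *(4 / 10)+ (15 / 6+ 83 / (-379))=473729841 / 3790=124994.68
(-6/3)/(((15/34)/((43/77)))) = -2924/1155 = -2.53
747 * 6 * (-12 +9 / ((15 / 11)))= -121014 / 5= -24202.80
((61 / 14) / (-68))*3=-183 / 952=-0.19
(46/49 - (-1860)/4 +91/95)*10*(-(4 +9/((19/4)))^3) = -124631678976/130321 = -956343.79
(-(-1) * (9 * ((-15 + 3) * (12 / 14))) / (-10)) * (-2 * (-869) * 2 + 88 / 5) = 32340.75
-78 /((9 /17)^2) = -7514 /27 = -278.30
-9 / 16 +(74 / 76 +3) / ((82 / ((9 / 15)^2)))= -169839 / 311600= -0.55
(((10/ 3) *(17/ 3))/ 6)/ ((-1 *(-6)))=0.52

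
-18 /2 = -9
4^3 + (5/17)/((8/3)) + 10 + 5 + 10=12119/136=89.11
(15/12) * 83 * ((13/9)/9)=5395/324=16.65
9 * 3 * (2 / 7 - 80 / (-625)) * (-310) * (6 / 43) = -3635928 / 7525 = -483.18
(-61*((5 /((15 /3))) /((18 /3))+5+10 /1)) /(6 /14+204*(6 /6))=-38857 /8586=-4.53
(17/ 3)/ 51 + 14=127/ 9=14.11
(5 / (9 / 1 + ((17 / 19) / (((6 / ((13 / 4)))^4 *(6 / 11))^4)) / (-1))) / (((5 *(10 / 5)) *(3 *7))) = 49726422942038717318037504 / 18795428530706204084827978873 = 0.00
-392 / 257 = -1.53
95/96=0.99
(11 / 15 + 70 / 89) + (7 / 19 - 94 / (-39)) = 1417418 / 329745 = 4.30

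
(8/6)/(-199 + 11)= -1/141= -0.01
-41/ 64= -0.64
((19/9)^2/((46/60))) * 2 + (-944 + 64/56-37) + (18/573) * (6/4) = -803860586/830277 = -968.18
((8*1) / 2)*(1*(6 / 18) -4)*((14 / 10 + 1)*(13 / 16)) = -143 / 5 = -28.60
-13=-13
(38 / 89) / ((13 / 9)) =342 / 1157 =0.30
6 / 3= 2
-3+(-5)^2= 22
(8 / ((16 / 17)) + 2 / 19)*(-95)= -817.50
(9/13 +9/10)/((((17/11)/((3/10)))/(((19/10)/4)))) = 129789/884000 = 0.15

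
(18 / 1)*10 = 180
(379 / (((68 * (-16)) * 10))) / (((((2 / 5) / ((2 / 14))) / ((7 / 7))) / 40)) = -1895 / 3808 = -0.50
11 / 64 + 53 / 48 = 245 / 192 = 1.28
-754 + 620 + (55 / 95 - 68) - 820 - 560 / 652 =-3166001 / 3097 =-1022.28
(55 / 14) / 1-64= -841 / 14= -60.07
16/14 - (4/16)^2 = 121/112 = 1.08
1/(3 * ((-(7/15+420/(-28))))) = 5/218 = 0.02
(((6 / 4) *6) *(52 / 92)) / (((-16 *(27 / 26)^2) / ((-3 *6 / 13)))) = 169 / 414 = 0.41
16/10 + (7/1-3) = 28/5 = 5.60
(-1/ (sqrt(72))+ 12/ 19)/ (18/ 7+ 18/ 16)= 224/ 1311 - 14*sqrt(2)/ 621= 0.14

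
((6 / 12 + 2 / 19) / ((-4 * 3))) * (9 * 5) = -345 / 152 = -2.27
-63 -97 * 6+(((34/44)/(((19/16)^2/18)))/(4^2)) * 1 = -2558847/3971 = -644.38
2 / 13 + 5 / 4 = 73 / 52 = 1.40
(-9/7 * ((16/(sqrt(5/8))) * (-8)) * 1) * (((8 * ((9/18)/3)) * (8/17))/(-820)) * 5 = -6144 * sqrt(10)/24395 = -0.80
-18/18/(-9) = 1/9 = 0.11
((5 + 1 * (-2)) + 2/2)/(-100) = -0.04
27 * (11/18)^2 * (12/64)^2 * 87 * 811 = 25612191/1024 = 25011.91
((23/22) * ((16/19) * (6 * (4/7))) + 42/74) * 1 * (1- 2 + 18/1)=3299955/54131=60.96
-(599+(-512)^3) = 134217129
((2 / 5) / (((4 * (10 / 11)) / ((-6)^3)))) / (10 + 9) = -594 / 475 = -1.25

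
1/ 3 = 0.33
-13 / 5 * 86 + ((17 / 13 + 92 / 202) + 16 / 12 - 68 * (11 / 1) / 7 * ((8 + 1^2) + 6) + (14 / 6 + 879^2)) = 106269095531 / 137865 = 770819.97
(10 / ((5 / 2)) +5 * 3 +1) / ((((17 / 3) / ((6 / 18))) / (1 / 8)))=5 / 34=0.15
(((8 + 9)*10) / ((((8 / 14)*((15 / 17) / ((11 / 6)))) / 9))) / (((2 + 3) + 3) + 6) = 3179 / 8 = 397.38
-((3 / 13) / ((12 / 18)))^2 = -81 / 676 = -0.12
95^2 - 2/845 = 7626123/845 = 9025.00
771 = 771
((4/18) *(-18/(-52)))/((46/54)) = 27/299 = 0.09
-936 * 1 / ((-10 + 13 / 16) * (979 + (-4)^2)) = 0.10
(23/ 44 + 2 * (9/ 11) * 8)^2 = 358801/ 1936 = 185.33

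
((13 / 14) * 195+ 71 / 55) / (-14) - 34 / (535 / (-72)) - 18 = -6101845 / 230692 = -26.45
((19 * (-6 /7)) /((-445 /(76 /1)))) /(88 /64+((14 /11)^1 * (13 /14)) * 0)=2.02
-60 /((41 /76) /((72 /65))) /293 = -65664 /156169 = -0.42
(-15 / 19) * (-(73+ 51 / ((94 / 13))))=63.20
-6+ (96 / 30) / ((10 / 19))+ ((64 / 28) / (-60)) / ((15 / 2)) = 118 / 1575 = 0.07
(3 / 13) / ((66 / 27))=27 / 286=0.09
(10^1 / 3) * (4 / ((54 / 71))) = 1420 / 81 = 17.53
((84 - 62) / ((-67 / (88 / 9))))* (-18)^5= 406467072 / 67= 6066672.72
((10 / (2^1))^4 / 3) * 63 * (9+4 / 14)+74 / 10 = 609412 / 5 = 121882.40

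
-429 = -429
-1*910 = -910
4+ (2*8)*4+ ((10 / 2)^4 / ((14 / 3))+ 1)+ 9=211.93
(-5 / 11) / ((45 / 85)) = -85 / 99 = -0.86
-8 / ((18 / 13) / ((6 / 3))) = -104 / 9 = -11.56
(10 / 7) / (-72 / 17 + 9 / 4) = -136 / 189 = -0.72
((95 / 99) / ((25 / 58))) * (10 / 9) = 2204 / 891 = 2.47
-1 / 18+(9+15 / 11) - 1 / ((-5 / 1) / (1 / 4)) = 20509 / 1980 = 10.36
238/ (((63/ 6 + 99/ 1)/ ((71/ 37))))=33796/ 8103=4.17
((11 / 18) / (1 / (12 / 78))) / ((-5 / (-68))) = 748 / 585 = 1.28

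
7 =7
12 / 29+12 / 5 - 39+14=-3217 / 145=-22.19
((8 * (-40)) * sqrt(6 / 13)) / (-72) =40 * sqrt(78) / 117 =3.02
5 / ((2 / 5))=25 / 2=12.50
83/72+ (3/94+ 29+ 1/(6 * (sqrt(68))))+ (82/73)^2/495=30.21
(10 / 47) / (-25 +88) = 10 / 2961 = 0.00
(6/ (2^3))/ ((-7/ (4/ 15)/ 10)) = -2/ 7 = -0.29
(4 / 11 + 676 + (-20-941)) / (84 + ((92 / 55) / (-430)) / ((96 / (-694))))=-80779800 / 23847181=-3.39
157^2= 24649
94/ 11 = 8.55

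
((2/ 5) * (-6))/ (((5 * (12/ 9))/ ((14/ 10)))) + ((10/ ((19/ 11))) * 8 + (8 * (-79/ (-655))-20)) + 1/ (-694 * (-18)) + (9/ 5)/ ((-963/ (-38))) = 11165009392067/ 415863364500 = 26.85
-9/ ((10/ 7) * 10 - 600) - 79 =-323837/ 4100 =-78.98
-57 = -57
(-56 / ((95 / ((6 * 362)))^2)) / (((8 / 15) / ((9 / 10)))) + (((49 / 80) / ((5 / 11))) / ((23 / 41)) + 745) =-32315285889 / 664240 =-48650.01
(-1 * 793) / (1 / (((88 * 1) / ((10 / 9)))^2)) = -124355088 / 25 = -4974203.52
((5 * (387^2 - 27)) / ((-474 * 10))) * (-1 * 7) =174699 / 158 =1105.69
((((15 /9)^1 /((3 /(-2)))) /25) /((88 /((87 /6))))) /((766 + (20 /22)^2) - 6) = -319 /33141600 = -0.00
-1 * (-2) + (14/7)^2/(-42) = 40/21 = 1.90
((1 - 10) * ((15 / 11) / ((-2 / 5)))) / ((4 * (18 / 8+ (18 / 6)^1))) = 1.46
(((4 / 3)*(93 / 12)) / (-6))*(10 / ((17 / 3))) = -155 / 51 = -3.04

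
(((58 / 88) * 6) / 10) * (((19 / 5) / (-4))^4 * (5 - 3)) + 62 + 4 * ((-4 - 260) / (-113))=143172385751 / 1988800000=71.99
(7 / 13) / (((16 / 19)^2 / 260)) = 12635 / 64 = 197.42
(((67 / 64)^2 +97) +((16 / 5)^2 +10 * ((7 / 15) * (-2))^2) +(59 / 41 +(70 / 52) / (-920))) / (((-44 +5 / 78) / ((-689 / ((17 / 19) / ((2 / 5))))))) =17523962388522161 / 21096283008000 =830.67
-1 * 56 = -56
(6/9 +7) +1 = 26/3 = 8.67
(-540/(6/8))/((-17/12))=508.24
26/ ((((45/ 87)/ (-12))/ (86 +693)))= -2349464/ 5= -469892.80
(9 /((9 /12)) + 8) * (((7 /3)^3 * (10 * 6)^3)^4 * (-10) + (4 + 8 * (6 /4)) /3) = -34016347425177599999999999680 /3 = -11338782475059200000000000000.00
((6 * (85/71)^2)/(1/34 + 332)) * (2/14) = 491300/132784981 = 0.00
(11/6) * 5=55/6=9.17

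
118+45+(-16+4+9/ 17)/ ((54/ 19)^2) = 2669947/ 16524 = 161.58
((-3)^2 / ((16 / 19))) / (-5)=-171 / 80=-2.14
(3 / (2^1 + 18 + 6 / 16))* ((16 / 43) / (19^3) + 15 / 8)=13272549 / 48074731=0.28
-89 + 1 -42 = -130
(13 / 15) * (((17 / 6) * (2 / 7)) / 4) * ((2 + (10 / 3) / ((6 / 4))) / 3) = 4199 / 17010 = 0.25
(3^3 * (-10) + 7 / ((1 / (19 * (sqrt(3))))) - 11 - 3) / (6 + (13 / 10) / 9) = -25560 / 553 + 1710 * sqrt(3) / 79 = -8.73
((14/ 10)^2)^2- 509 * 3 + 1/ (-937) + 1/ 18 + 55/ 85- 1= -273005372353/ 179201250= -1523.46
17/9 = 1.89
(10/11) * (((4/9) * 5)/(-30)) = -0.07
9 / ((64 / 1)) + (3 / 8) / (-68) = 147 / 1088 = 0.14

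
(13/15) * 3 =13/5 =2.60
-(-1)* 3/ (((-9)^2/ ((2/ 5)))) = 2/ 135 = 0.01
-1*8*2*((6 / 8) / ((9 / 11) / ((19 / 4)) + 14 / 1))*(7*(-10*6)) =526680 / 1481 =355.62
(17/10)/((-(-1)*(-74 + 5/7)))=-119/5130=-0.02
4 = 4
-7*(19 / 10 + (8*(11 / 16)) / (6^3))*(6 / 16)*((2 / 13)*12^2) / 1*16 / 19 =-116452 / 1235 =-94.29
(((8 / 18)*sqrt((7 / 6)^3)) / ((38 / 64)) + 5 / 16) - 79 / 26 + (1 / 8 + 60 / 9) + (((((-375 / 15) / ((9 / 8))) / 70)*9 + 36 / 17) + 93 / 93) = 224*sqrt(42) / 1539 + 321247 / 74256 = 5.27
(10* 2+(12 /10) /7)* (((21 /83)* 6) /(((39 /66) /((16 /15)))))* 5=1491072 /5395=276.38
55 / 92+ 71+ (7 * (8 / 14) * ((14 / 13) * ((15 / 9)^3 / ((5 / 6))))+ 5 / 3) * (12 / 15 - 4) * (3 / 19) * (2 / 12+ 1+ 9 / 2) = -346475 / 204516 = -1.69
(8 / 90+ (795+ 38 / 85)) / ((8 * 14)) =121717 / 17136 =7.10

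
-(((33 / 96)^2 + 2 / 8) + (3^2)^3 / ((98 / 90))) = -33610793 / 50176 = -669.86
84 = 84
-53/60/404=-53/24240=-0.00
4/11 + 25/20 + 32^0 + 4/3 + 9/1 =1709/132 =12.95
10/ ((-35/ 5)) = -10/ 7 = -1.43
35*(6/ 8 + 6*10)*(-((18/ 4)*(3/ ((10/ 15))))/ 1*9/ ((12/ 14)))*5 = -72335025/ 32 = -2260469.53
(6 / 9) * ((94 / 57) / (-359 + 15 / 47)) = -4418 / 1441359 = -0.00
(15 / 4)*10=75 / 2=37.50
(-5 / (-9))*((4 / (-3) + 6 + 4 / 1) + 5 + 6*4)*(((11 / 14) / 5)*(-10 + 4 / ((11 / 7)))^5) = -209468011408 / 2767149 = -75698.13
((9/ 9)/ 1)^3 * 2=2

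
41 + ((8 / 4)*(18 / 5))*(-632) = -22547 / 5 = -4509.40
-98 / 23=-4.26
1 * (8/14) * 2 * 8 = 64/7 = 9.14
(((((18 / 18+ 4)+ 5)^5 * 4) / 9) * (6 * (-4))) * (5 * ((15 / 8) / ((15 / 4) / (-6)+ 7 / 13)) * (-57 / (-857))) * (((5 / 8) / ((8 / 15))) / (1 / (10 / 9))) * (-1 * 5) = -385937500000 / 7713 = -50037274.73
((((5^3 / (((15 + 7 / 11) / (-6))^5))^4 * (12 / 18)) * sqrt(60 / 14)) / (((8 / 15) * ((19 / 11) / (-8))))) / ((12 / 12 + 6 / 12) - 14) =1259915823688499617083158984844287109375 * sqrt(210) / 16283984282096480451470435892252411953152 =1.12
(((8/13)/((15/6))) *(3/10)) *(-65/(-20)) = 6/25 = 0.24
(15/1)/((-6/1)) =-5/2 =-2.50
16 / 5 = 3.20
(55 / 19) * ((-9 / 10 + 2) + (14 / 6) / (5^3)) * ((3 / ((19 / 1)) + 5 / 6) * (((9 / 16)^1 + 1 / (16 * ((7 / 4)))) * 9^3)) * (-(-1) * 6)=16979080437 / 2021600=8398.83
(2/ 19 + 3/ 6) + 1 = 61/ 38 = 1.61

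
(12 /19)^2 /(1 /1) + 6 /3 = 866 /361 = 2.40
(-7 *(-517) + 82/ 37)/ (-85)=-26797/ 629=-42.60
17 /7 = 2.43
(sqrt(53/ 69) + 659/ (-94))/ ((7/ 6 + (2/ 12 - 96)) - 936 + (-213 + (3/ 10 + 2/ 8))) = 19770/ 3505589 - 20 * sqrt(3657)/ 1715501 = 0.00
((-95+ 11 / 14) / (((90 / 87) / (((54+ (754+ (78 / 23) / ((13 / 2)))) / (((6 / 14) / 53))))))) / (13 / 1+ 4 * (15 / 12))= -9424931647 / 18630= -505900.79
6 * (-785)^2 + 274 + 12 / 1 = 3697636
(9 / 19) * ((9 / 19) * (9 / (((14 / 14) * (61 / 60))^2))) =2624400 / 1343281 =1.95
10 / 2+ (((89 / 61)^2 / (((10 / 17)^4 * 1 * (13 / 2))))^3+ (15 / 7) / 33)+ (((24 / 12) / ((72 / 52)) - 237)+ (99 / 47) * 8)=-89022644687652013234002950754709 / 460840004868343975875000000000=-193.17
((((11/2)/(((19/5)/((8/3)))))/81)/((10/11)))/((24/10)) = 605/27702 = 0.02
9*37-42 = 291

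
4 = 4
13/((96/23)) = 299/96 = 3.11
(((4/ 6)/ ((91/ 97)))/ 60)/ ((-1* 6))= -97/ 49140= -0.00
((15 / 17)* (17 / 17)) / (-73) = -15 / 1241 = -0.01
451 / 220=41 / 20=2.05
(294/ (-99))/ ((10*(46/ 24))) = -196/ 1265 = -0.15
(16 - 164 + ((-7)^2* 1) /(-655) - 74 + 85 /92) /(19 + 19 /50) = -66632765 /5839194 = -11.41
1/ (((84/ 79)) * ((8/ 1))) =79/ 672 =0.12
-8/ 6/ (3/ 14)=-56/ 9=-6.22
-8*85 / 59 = -680 / 59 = -11.53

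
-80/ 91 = -0.88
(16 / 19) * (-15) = -240 / 19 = -12.63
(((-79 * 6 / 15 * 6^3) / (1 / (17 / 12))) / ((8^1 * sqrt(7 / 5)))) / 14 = -12087 * sqrt(35) / 980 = -72.97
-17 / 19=-0.89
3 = 3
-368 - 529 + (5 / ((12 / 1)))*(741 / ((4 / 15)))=4173 / 16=260.81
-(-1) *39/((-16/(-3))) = 117/16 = 7.31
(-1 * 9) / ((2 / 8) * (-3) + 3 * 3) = -1.09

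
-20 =-20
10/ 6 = 1.67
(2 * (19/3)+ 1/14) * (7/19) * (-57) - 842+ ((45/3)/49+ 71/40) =-2170541/1960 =-1107.42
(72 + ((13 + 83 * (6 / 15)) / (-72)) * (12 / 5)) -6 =3223 / 50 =64.46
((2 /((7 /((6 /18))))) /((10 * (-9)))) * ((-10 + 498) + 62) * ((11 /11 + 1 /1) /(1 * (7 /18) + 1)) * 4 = -352 /105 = -3.35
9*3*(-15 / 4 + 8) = 459 / 4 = 114.75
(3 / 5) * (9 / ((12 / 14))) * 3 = 189 / 10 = 18.90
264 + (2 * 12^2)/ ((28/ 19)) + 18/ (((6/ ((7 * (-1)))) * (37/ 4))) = 118404/ 259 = 457.16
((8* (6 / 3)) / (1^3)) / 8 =2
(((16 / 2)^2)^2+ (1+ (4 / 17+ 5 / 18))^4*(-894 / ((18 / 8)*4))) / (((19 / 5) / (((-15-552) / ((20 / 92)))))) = -398446152964265 / 162364824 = -2454017.71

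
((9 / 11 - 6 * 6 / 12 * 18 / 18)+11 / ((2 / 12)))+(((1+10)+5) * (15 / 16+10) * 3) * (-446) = -2574948 / 11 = -234086.18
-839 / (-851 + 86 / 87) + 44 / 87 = 1.49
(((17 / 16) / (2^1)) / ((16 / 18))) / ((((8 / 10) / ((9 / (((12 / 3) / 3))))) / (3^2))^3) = 274422846375 / 1048576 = 261710.02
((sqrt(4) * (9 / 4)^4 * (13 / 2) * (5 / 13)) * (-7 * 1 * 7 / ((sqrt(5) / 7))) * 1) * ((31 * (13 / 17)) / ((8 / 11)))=-9976125159 * sqrt(5) / 34816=-640719.61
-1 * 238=-238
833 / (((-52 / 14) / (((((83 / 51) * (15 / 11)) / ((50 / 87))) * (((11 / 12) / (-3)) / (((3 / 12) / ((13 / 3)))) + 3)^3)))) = 10485.98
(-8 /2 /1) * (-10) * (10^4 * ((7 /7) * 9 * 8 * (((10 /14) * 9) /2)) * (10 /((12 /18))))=9720000000 /7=1388571428.57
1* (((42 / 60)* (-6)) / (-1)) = 21 / 5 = 4.20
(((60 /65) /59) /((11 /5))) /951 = 20 /2674529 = 0.00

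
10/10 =1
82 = 82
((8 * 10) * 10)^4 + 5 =409600000005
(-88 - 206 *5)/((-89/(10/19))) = 11180/1691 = 6.61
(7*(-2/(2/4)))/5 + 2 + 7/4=-37/20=-1.85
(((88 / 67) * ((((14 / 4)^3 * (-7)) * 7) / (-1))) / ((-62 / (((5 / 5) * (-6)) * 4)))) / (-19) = -2218524 / 39463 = -56.22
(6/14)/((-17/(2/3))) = -2/119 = -0.02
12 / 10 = 6 / 5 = 1.20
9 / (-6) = -3 / 2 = -1.50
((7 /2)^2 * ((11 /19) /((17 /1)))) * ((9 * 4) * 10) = 48510 /323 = 150.19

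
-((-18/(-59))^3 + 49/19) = -10174379/3902201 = -2.61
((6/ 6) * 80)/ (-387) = -80/ 387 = -0.21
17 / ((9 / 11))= 187 / 9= 20.78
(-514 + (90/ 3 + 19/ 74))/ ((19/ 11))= -393767/ 1406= -280.06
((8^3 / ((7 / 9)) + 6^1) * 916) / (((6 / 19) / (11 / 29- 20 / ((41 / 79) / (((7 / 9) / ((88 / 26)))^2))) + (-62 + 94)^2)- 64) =260245643018275 / 410504593597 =633.97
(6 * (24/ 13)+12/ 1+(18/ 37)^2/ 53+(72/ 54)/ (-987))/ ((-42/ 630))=-322305409340/ 930978867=-346.20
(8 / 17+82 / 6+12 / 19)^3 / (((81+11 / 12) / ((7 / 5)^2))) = 574468230997276 / 7453214203725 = 77.08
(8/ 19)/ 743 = 8/ 14117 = 0.00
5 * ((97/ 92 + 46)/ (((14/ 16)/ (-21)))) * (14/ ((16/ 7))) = -3181815/ 92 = -34584.95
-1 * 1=-1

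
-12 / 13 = -0.92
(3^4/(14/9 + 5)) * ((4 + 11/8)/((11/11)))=31347/472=66.41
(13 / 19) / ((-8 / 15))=-195 / 152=-1.28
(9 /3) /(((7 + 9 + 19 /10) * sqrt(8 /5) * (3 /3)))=15 * sqrt(10) /358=0.13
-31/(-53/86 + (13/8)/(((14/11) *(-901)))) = 134515696/2680317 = 50.19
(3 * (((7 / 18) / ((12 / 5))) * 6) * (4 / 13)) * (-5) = -175 / 39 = -4.49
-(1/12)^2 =-0.01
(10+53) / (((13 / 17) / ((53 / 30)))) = 18921 / 130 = 145.55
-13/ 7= -1.86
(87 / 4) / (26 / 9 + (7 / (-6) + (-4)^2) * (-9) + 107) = -0.92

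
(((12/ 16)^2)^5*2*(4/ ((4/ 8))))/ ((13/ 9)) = 531441/ 851968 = 0.62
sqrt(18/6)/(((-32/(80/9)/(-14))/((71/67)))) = 2485 *sqrt(3)/603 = 7.14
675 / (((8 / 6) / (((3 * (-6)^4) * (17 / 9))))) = 3717900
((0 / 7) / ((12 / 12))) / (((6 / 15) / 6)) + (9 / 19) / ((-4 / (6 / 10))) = -27 / 380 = -0.07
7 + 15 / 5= 10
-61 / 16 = -3.81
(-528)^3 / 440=-1672704 / 5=-334540.80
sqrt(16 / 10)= 2 * sqrt(10) / 5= 1.26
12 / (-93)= -4 / 31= -0.13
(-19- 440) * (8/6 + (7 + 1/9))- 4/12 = -11629/3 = -3876.33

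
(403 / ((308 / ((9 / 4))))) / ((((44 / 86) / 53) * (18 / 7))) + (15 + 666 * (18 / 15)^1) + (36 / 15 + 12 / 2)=36443257 / 38720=941.20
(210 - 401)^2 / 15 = 36481 / 15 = 2432.07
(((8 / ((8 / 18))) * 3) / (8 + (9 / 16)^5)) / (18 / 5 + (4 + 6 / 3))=5898240 / 8447657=0.70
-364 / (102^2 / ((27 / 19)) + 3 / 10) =-10920 / 219649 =-0.05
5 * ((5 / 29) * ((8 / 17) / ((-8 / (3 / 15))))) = -5 / 493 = -0.01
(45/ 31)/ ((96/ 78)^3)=98865/ 126976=0.78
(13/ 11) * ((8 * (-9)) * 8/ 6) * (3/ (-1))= 3744/ 11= 340.36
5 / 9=0.56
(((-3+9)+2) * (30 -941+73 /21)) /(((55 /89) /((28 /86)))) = -27138592 /7095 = -3825.03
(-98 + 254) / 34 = 78 / 17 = 4.59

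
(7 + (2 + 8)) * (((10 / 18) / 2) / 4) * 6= 85 / 12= 7.08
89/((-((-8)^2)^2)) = -89/4096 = -0.02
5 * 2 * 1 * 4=40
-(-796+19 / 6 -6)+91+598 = 1487.83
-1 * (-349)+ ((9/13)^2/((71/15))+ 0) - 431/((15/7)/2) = -9568976/179985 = -53.17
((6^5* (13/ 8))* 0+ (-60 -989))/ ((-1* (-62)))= -1049/ 62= -16.92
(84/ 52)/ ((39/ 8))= 56/ 169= 0.33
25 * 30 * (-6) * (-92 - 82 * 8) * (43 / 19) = 144738000 / 19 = 7617789.47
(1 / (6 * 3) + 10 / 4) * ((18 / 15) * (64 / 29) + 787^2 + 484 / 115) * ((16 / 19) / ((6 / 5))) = 16524947864 / 14877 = 1110771.52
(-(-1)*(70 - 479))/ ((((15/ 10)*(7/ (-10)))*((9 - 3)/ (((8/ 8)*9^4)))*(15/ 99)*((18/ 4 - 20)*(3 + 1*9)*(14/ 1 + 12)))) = -3279771/ 5642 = -581.31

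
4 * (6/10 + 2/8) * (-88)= -1496/5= -299.20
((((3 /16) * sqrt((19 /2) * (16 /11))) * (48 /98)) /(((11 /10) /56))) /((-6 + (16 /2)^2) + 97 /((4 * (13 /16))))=4680 * sqrt(418) /483637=0.20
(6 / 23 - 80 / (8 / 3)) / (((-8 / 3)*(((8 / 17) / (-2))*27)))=-323 / 184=-1.76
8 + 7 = 15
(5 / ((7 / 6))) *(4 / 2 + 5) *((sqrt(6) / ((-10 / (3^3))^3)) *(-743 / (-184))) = -43873407 *sqrt(6) / 18400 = -5840.62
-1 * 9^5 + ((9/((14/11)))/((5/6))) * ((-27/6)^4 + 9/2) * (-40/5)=-6103431/70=-87191.87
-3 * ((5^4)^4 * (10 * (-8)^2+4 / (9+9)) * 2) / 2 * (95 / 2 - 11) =-32091217041015625 / 3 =-10697072347005208.33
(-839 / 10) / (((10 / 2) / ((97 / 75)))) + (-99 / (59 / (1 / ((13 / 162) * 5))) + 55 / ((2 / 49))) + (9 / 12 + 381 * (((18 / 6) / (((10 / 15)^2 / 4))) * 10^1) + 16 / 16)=599372337103 / 5752500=104193.37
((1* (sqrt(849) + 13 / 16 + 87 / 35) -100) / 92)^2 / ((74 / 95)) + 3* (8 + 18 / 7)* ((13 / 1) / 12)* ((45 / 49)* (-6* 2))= -103692648513003 / 274986557440 -1028907* sqrt(849) / 35074816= -377.94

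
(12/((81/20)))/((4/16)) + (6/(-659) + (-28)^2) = 14160430/17793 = 795.84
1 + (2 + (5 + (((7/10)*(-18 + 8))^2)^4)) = 5764809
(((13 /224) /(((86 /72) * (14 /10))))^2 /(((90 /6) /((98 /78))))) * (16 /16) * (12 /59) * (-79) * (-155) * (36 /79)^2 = 22034025 /422291261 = 0.05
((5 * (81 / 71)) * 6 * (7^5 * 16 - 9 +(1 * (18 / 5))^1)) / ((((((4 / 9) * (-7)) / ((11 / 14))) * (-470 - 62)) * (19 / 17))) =549872316477 / 140662928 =3909.15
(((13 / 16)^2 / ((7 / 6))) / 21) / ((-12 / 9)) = -507 / 25088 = -0.02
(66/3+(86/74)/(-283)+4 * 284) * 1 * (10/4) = 60626875/20942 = 2894.99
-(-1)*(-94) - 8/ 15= -1418/ 15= -94.53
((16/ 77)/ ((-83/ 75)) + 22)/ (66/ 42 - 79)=-69701/ 247423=-0.28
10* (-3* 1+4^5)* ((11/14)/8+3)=1771435/56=31632.77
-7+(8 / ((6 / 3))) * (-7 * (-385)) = 10773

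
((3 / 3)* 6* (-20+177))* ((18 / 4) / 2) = 4239 / 2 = 2119.50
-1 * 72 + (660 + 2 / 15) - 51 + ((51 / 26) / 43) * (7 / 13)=117105793 / 218010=537.16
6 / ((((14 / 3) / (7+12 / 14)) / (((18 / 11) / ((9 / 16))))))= 1440 / 49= 29.39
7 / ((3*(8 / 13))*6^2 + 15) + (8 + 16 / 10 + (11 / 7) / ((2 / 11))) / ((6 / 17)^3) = 2215145693 / 5337360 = 415.03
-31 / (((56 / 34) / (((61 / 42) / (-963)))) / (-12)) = -32147 / 94374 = -0.34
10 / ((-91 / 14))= -20 / 13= -1.54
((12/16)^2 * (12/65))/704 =27/183040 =0.00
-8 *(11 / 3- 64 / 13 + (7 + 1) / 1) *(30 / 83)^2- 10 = -1526770 / 89557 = -17.05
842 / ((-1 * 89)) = -9.46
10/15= 2/3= 0.67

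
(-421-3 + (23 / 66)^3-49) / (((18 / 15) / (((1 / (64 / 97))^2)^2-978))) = 11095152657875922235 / 28940294946816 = 383380.77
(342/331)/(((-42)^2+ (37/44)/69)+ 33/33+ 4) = 1038312/1777708651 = 0.00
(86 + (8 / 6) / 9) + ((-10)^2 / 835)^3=10833474938 / 125751501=86.15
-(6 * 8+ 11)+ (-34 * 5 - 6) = -235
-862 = -862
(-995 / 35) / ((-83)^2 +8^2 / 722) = -71839 / 17408727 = -0.00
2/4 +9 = 19/2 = 9.50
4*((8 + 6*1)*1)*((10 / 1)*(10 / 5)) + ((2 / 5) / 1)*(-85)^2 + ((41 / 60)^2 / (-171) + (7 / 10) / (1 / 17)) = 2475879959 / 615600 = 4021.90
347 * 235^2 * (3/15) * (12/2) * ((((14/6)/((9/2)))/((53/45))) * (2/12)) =268283050/159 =1687314.78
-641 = -641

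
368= 368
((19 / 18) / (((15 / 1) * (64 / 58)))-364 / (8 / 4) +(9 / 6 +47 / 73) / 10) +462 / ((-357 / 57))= -2739388097 / 10722240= -255.49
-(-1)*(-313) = -313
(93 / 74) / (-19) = -93 / 1406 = -0.07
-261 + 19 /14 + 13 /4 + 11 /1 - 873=-31315 /28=-1118.39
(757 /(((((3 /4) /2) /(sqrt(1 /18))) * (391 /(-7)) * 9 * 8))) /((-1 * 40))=5299 * sqrt(2) /2533680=0.00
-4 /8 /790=-1 /1580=-0.00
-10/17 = -0.59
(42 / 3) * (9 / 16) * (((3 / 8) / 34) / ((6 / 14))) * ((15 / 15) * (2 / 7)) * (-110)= -3465 / 544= -6.37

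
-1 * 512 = -512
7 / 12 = 0.58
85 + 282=367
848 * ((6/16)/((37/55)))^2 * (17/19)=24529725/104044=235.76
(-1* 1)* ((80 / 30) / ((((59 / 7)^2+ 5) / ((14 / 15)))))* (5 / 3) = -2744 / 50301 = -0.05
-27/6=-4.50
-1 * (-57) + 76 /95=289 /5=57.80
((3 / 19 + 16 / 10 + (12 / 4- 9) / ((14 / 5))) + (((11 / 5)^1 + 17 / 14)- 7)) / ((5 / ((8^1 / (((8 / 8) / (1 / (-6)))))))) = 10562 / 9975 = 1.06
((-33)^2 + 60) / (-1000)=-1149 / 1000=-1.15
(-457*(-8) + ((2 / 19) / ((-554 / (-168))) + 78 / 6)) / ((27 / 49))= 6658.61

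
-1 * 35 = -35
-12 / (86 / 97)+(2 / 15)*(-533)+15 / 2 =-99461 / 1290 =-77.10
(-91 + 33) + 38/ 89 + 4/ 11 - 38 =-93210/ 979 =-95.21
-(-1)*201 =201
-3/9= -1/3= -0.33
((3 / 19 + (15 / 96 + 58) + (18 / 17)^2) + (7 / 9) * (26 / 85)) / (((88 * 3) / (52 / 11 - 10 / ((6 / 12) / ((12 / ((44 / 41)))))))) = -142023258167 / 2870255520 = -49.48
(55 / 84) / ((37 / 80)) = 1100 / 777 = 1.42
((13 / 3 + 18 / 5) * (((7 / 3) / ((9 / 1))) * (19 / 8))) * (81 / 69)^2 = 142443 / 21160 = 6.73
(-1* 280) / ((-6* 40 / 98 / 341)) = 116963 / 3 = 38987.67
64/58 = 32/29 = 1.10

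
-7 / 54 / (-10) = 7 / 540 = 0.01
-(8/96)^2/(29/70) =-35/2088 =-0.02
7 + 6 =13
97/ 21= 4.62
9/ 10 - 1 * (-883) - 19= 8649/ 10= 864.90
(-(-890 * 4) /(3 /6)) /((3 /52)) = 370240 /3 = 123413.33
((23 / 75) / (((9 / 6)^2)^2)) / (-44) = -92 / 66825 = -0.00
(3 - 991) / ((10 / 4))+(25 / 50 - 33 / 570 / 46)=-3449689 / 8740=-394.70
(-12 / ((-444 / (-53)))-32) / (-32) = 1237 / 1184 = 1.04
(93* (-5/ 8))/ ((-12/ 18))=1395/ 16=87.19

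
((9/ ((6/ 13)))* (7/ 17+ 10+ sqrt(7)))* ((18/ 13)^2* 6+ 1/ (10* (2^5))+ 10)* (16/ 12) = 1163049* sqrt(7)/ 2080+ 205859673/ 35360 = 7301.22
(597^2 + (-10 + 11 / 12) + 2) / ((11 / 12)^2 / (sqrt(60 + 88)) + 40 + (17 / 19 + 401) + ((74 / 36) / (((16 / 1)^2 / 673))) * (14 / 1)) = 4359573175096926272 / 6330751301841543 - 95649743597056 * sqrt(37) / 6330751301841543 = 688.54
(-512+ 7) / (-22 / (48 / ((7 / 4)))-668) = 9696 / 12841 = 0.76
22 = 22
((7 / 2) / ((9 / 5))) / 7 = 0.28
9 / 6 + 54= 55.50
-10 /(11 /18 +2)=-180 /47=-3.83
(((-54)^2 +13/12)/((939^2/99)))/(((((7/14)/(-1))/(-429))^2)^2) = 17389643249489940/97969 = 177501487710.30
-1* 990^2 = -980100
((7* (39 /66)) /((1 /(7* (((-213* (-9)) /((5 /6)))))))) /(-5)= -3663387 /275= -13321.41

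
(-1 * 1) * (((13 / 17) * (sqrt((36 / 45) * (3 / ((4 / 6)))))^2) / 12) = -0.23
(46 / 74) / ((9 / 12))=92 / 111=0.83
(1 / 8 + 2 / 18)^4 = 83521 / 26873856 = 0.00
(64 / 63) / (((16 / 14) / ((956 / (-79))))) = -10.76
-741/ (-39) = 19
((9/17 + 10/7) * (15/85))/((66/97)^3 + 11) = 637958427/20891316677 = 0.03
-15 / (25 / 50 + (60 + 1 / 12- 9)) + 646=399694 / 619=645.71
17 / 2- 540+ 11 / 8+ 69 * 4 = -2033 / 8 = -254.12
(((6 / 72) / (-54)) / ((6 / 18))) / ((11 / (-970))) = 485 / 1188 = 0.41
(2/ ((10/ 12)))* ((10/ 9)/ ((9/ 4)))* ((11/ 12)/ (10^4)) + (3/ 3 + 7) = 810011/ 101250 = 8.00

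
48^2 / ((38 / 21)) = 24192 / 19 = 1273.26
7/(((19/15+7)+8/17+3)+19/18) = 10710/19573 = 0.55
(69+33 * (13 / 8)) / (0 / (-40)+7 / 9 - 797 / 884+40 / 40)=1951209 / 13942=139.95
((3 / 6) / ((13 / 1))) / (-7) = -1 / 182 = -0.01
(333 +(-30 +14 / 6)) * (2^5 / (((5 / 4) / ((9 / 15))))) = 117248 / 25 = 4689.92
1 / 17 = 0.06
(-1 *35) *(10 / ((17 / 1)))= -350 / 17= -20.59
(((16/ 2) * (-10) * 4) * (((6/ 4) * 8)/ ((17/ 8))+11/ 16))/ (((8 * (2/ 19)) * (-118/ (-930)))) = -76113525/ 4012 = -18971.47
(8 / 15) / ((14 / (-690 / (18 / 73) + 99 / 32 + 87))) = -259991 / 2520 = -103.17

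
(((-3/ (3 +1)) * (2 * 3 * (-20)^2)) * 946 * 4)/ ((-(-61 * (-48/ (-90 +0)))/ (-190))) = 2426490000/ 61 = 39778524.59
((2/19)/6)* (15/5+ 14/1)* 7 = 119/57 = 2.09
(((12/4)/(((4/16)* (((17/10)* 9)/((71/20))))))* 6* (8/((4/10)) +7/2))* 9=3533.29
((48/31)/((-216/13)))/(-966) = 13/134757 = 0.00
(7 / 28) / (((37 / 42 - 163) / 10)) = -105 / 6809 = -0.02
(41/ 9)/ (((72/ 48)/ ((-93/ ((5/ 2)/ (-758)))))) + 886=3893542/ 45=86523.16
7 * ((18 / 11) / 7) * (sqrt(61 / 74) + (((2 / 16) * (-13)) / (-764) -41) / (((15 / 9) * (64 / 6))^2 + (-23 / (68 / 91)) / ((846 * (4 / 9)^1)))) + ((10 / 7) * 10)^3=9 * sqrt(4514) / 407 + 1374733906836513626 / 471568072964681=2916.73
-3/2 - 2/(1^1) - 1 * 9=-25/2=-12.50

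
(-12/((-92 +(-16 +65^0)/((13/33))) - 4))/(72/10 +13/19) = 4940/435169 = 0.01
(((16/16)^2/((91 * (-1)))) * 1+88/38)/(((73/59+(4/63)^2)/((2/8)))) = 133310205/287192828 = 0.46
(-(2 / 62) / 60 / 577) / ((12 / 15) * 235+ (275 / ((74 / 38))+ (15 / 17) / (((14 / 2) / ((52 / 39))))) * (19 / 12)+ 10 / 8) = -4403 / 1952097566130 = -0.00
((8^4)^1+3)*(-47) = -192653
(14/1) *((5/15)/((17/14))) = 196/51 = 3.84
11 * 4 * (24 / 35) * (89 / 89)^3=1056 / 35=30.17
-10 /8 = -5 /4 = -1.25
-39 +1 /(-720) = -28081 /720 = -39.00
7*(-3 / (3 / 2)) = -14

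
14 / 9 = 1.56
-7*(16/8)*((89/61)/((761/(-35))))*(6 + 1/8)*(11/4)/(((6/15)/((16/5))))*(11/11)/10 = 2350579/185684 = 12.66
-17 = -17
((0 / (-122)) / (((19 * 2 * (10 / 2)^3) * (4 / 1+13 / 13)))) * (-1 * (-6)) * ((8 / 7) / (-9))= 0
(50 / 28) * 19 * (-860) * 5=-145892.86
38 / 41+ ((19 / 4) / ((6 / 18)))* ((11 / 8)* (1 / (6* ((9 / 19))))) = 184699 / 23616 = 7.82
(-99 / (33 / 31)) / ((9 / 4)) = -124 / 3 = -41.33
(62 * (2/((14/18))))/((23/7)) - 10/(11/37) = 3766/253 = 14.89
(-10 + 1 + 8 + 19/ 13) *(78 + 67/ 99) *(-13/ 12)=-7789/ 198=-39.34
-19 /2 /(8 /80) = -95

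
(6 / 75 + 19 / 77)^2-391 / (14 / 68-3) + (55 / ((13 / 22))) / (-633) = 81053018653991 / 579378174375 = 139.90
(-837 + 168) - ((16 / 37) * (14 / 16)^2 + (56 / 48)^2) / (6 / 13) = -2687975 / 3996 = -672.67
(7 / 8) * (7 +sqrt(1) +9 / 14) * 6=363 / 8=45.38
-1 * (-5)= 5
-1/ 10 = -0.10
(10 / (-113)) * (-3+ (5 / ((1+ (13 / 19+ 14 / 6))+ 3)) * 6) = -51 / 452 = -0.11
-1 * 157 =-157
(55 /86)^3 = 166375 /636056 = 0.26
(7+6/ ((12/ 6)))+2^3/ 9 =98/ 9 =10.89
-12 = -12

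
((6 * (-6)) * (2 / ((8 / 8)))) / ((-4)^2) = -9 / 2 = -4.50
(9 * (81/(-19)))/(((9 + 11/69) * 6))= -16767/24016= -0.70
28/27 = 1.04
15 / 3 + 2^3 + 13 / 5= 78 / 5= 15.60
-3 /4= -0.75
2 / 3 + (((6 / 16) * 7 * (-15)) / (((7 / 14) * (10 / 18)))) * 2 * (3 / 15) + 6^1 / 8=-3317 / 60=-55.28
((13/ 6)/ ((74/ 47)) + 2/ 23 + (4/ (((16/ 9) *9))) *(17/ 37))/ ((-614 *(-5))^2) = 8057/ 48123539400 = 0.00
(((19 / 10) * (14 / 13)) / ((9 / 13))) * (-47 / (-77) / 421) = 893 / 208395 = 0.00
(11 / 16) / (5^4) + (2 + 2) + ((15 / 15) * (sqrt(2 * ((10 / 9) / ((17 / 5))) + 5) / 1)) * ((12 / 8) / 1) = 7.57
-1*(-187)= 187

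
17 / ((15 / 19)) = 323 / 15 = 21.53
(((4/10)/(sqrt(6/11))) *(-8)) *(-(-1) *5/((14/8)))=-32 *sqrt(66)/21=-12.38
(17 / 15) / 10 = 17 / 150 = 0.11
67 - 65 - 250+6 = -242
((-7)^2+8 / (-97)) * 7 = 342.42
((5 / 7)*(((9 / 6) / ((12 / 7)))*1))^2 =25 / 64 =0.39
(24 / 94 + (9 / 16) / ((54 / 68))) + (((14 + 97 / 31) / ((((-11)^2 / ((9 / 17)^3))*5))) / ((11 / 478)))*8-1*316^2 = -114164016501321937 / 1143314252520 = -99853.58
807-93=714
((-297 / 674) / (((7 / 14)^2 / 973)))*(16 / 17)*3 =-27742176 / 5729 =-4842.41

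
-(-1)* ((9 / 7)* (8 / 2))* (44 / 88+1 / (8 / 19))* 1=207 / 14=14.79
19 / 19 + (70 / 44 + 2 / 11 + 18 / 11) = 97 / 22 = 4.41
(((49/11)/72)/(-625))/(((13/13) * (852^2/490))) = -2401/35932248000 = -0.00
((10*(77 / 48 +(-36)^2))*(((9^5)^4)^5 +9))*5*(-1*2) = -68932363738057750034441644345827225237745023327152817424068339549664065815781693615855212416484011875 / 2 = -34466181869028875017220820000000000000000000000000000000000000000000000000000000000000000000000000000.00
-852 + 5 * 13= -787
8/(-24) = -1/3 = -0.33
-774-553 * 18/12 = -3207/2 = -1603.50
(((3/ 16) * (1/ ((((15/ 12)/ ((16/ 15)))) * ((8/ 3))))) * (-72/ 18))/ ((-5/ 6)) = 36/ 125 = 0.29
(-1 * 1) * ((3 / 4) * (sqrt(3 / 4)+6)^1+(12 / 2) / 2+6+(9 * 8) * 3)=-459 / 2 - 3 * sqrt(3) / 8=-230.15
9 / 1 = 9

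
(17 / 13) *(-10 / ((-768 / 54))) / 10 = 153 / 1664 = 0.09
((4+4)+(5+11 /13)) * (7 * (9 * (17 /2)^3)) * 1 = 13928355 /26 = 535705.96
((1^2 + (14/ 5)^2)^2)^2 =2385443281/ 390625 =6106.73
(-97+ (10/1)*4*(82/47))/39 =-1279/1833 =-0.70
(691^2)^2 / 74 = 3080920342.72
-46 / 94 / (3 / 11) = -253 / 141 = -1.79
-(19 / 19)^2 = -1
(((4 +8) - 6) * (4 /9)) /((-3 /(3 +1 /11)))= -272 /99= -2.75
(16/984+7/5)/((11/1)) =871/6765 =0.13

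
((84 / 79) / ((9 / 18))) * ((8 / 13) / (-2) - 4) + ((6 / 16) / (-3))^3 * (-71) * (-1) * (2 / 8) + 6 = -6720725 / 2103296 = -3.20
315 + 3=318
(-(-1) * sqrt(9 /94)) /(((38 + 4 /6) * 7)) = 0.00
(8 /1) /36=2 /9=0.22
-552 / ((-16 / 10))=345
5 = 5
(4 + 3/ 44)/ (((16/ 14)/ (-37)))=-131.71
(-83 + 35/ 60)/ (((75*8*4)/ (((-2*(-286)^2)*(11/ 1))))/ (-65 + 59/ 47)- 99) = 166626038579/ 200153379168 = 0.83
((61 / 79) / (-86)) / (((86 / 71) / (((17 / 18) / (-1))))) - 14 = -147165941 / 10517112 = -13.99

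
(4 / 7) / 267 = 4 / 1869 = 0.00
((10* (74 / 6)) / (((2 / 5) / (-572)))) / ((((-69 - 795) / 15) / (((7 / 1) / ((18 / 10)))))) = 23148125 / 1944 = 11907.47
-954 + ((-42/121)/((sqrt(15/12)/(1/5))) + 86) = -868-84 *sqrt(5)/3025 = -868.06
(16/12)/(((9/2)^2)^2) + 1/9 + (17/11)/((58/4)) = 1387291/6278877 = 0.22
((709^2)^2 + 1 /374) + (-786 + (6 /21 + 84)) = 661537673721217 /2618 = 252688187059.29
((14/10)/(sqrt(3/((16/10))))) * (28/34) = 196 * sqrt(30)/1275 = 0.84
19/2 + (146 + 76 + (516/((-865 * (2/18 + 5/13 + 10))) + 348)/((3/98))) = 6159624369/531110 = 11597.64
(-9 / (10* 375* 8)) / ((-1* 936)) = 0.00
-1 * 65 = -65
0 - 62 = -62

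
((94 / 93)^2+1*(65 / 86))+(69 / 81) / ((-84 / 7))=22847029 / 13388652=1.71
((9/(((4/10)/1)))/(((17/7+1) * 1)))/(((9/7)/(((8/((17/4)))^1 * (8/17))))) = 3920/867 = 4.52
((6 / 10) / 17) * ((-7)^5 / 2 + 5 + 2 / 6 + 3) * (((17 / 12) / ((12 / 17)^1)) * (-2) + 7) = -127409 / 144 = -884.78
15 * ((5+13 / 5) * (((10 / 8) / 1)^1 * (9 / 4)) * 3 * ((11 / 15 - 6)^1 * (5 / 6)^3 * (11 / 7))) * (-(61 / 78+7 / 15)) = 201021425 / 34944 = 5752.67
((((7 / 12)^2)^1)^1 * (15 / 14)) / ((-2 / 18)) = -105 / 32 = -3.28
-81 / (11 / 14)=-1134 / 11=-103.09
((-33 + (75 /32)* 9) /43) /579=-127 /265568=-0.00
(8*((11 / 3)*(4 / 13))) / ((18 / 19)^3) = 301796 / 28431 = 10.62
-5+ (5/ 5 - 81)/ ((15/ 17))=-287/ 3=-95.67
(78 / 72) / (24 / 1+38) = 13 / 744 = 0.02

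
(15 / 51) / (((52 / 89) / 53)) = 23585 / 884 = 26.68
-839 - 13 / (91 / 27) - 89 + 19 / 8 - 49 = -54795 / 56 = -978.48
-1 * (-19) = 19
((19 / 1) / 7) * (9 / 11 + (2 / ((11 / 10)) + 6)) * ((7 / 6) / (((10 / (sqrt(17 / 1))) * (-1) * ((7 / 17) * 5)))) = -6137 * sqrt(17) / 4620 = -5.48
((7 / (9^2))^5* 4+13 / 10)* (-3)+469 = 5405677410737 / 11622614670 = 465.10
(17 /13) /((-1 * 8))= -17 /104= -0.16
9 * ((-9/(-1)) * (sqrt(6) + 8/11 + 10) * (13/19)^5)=30074733 * sqrt(6)/2476099 + 3548818494/27237089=160.05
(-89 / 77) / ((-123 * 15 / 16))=1424 / 142065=0.01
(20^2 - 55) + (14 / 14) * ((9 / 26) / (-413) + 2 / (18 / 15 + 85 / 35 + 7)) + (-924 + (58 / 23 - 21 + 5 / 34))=-233164314323 / 390465894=-597.14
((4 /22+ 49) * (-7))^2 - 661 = 14261388 /121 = 117862.71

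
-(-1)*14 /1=14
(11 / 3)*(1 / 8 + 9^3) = 64163 / 24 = 2673.46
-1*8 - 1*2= -10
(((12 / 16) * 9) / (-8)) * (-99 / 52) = 2673 / 1664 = 1.61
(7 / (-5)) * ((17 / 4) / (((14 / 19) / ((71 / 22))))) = -22933 / 880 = -26.06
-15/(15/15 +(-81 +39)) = 15/41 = 0.37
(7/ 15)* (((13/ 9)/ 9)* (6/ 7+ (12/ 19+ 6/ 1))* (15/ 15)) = 4316/ 7695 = 0.56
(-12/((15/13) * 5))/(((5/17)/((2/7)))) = -1768/875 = -2.02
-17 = -17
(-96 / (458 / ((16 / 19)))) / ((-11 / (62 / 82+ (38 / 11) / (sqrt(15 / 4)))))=23808 / 1962301+ 1024 * sqrt(15) / 138545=0.04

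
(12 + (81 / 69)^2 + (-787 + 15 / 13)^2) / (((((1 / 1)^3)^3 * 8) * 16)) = 55211157037 / 11443328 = 4824.75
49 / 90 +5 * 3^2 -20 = 2299 / 90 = 25.54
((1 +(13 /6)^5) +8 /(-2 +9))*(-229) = -621893239 /54432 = -11425.14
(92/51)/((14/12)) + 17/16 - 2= 1159/1904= 0.61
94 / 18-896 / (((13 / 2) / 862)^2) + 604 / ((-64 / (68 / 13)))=-95870777623 / 6084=-15757853.00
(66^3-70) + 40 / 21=6035986 / 21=287427.90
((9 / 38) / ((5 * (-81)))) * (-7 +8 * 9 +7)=-4 / 95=-0.04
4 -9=-5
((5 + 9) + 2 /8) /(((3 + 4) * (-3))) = -19 /28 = -0.68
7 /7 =1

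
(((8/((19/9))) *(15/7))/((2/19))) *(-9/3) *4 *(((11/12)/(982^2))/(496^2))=-1485/415168483072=-0.00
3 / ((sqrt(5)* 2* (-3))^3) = -sqrt(5) / 1800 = -0.00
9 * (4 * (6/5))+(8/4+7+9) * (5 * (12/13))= 8208/65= 126.28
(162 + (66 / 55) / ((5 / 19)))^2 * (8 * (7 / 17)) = 970978176 / 10625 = 91386.18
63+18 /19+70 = 2545 /19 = 133.95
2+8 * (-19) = -150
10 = 10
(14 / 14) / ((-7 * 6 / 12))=-0.29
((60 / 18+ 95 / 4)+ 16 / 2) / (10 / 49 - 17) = -20629 / 9876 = -2.09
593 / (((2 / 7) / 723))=3001173 / 2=1500586.50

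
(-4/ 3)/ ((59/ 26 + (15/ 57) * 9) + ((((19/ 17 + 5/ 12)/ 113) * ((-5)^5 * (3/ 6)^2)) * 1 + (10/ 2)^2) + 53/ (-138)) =-698444864/ 9767288659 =-0.07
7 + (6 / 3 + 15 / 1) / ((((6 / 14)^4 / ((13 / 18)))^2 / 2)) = 15589.42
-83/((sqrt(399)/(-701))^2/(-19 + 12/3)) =203931415/133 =1533318.91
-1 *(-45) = 45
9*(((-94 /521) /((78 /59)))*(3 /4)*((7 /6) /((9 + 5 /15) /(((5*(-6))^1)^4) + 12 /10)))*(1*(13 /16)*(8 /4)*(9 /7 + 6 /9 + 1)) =-13055630625 /3038501176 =-4.30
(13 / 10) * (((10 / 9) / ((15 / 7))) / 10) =91 / 1350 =0.07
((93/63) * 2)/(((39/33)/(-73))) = -49786/273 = -182.37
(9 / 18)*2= 1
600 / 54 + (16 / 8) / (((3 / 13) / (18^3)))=454996 / 9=50555.11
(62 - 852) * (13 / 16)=-5135 / 8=-641.88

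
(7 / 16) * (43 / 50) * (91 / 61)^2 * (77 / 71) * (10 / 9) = 191928737 / 190217520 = 1.01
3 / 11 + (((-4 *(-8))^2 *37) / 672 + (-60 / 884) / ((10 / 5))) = 5780989 / 102102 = 56.62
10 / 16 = 5 / 8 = 0.62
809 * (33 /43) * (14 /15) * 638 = 79485868 /215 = 369701.71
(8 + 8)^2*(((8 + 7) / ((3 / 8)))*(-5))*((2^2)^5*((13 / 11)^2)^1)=-8860467200 / 121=-73227001.65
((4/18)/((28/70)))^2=25/81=0.31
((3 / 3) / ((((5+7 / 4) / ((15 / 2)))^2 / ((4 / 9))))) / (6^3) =0.00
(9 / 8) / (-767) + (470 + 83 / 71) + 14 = 211366153 / 435656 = 485.17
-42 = -42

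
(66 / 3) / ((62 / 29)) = 319 / 31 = 10.29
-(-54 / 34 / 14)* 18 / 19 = 243 / 2261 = 0.11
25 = 25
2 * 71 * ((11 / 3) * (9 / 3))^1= 1562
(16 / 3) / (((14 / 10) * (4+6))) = 8 / 21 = 0.38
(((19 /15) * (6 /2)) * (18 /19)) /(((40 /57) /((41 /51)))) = 7011 /1700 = 4.12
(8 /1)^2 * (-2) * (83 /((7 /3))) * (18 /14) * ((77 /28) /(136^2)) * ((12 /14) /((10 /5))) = -73953 /198254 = -0.37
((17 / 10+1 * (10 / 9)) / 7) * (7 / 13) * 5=1.08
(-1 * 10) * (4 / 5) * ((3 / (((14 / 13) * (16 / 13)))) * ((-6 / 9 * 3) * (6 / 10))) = 1521 / 70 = 21.73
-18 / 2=-9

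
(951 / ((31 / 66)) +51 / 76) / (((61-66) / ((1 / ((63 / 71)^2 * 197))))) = -8018209559 / 3070233180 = -2.61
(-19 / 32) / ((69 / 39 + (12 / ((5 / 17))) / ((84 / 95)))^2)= -157339 / 608307200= -0.00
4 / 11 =0.36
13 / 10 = 1.30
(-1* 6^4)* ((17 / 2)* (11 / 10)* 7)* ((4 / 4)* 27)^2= -309180564 / 5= -61836112.80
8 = 8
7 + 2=9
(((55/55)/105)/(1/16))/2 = 8/105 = 0.08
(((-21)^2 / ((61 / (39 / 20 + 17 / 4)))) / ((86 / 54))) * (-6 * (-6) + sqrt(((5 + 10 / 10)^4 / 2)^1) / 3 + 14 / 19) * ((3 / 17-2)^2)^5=1815232406432953936302 * sqrt(2) / 26439760004388635 + 211172036615033641256466 / 502355440083384065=517457.19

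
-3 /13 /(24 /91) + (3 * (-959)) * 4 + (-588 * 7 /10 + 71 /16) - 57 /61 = -58154823 /4880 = -11916.97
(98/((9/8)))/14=56/9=6.22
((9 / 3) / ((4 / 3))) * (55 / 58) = 495 / 232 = 2.13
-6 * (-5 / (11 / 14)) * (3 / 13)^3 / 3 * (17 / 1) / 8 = 16065 / 48334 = 0.33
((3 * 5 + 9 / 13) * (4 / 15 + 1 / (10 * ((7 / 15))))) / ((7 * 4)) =1717 / 6370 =0.27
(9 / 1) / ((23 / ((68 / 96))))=51 / 184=0.28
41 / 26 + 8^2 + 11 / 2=924 / 13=71.08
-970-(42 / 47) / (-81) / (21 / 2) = -3692786 / 3807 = -970.00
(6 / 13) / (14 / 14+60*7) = 6 / 5473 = 0.00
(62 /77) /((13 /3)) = 186 /1001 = 0.19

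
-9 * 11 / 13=-99 / 13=-7.62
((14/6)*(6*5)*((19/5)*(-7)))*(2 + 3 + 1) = -11172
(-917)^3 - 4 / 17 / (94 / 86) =-616105075359 / 799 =-771095213.22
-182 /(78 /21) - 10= -59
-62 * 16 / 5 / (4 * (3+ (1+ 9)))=-248 / 65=-3.82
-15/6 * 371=-1855/2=-927.50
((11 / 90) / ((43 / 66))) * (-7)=-847 / 645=-1.31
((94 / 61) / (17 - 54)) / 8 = -47 / 9028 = -0.01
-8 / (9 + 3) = -2 / 3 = -0.67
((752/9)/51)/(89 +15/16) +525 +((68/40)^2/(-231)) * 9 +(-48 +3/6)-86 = 1990633281583/5085857700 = 391.41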